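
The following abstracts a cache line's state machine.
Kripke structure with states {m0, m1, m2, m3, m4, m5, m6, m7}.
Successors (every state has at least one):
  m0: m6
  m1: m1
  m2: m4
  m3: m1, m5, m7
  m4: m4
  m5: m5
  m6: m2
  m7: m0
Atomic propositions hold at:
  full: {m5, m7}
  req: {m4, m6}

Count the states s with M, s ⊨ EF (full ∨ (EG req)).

7

EG req: greatest fixpoint, start Z0 = {m4, m6}, keep only states in Sat with some successor in Z. Z1 = {m4}; fixed.
Sat(EG req) = {m4}
Sat(full ∨ (EG req)) = {m4, m5, m7}
EF (full ∨ (EG req)): least fixpoint, start Z0 = {m4, m5, m7}, add states with some successor in Z. Z1 = {m2, m3, m4, m5, m7}; Z2 = {m2, m3, m4, m5, m6, m7}; Z3 = {m0, m2, m3, m4, m5, m6, m7}; fixed.
Sat(EF (full ∨ (EG req))) = {m0, m2, m3, m4, m5, m6, m7}
|Sat(EF (full ∨ (EG req)))| = |{m0, m2, m3, m4, m5, m6, m7}| = 7.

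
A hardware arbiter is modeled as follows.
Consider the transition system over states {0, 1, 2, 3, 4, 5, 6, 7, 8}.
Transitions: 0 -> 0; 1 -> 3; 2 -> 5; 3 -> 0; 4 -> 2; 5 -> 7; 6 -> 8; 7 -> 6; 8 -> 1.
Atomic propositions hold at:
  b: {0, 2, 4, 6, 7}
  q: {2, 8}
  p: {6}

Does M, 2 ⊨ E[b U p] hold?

No

E[b U p]: least fixpoint, start Z0 = Sat(p) = {6}, add states in Sat(b) with some successor in Z. Z1 = {6, 7}; fixed.
Sat(E[b U p]) = {6, 7}
2 ∉ Sat(E[b U p]) = {6, 7}, so the formula does not hold at 2.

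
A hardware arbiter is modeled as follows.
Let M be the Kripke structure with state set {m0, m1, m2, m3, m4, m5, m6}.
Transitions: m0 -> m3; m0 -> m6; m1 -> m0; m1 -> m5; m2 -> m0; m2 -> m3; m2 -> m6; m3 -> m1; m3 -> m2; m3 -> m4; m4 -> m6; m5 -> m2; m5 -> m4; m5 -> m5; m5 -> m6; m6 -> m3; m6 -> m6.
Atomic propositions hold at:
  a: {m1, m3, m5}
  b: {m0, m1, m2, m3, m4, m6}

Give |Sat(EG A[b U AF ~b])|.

1

Sat(~b) = {m5}
AF ~b: least fixpoint, start Z0 = {m5}, add states with every successor in Z. Already a fixed point.
Sat(AF ~b) = {m5}
A[b U AF ~b]: least fixpoint, start Z0 = Sat(AF ~b) = {m5}, add states in Sat(b) with every successor in Z. Already a fixed point.
Sat(A[b U AF ~b]) = {m5}
EG A[b U AF ~b]: greatest fixpoint, start Z0 = {m5}, keep only states in Sat with some successor in Z. Already a fixed point.
Sat(EG A[b U AF ~b]) = {m5}
|Sat(EG A[b U AF ~b])| = |{m5}| = 1.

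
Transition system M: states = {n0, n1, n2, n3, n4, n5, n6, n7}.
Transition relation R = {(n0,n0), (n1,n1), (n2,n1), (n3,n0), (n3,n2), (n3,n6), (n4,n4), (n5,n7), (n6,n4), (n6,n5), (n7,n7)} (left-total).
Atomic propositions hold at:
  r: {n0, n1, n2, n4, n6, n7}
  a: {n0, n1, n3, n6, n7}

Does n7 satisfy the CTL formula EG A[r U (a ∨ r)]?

Sat(a ∨ r) = {n0, n1, n2, n3, n4, n6, n7}
A[r U (a ∨ r)]: least fixpoint, start Z0 = Sat((a ∨ r)) = {n0, n1, n2, n3, n4, n6, n7}, add states in Sat(r) with every successor in Z. Already a fixed point.
Sat(A[r U (a ∨ r)]) = {n0, n1, n2, n3, n4, n6, n7}
EG A[r U (a ∨ r)]: greatest fixpoint, start Z0 = {n0, n1, n2, n3, n4, n6, n7}, keep only states in Sat with some successor in Z. Already a fixed point.
Sat(EG A[r U (a ∨ r)]) = {n0, n1, n2, n3, n4, n6, n7}
n7 ∈ Sat(EG A[r U (a ∨ r)]) = {n0, n1, n2, n3, n4, n6, n7}, so the formula holds at n7.

Yes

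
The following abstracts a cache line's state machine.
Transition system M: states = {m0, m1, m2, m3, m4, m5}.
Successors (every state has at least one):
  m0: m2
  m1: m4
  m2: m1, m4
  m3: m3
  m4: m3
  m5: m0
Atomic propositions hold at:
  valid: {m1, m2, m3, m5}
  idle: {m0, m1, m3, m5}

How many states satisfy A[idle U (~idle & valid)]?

Sat(~idle) = {m2, m4}
Sat(~idle & valid) = {m2}
A[idle U (~idle & valid)]: least fixpoint, start Z0 = Sat((~idle & valid)) = {m2}, add states in Sat(idle) with every successor in Z. Z1 = {m0, m2}; Z2 = {m0, m2, m5}; fixed.
Sat(A[idle U (~idle & valid)]) = {m0, m2, m5}
|Sat(A[idle U (~idle & valid)])| = |{m0, m2, m5}| = 3.

3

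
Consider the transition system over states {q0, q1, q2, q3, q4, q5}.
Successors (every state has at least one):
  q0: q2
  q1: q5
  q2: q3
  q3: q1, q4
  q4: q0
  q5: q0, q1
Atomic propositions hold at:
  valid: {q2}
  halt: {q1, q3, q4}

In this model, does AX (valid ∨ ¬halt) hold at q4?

Sat(¬halt) = {q0, q2, q5}
Sat(valid ∨ ¬halt) = {q0, q2, q5}
Sat(AX (valid ∨ ¬halt)) = {s : every successor in {q0, q2, q5}} = {q0, q1, q4}
q4 ∈ Sat(AX (valid ∨ ¬halt)) = {q0, q1, q4}, so the formula holds at q4.

Yes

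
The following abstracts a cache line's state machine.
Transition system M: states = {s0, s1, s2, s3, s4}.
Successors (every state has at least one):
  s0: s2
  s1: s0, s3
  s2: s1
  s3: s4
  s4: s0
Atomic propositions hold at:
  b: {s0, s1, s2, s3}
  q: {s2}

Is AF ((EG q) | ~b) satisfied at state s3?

Yes

EG q: greatest fixpoint, start Z0 = {s2}, keep only states in Sat with some successor in Z. Z1 = ∅; fixed.
Sat(EG q) = ∅
Sat(~b) = {s4}
Sat((EG q) | ~b) = {s4}
AF ((EG q) | ~b): least fixpoint, start Z0 = {s4}, add states with every successor in Z. Z1 = {s3, s4}; fixed.
Sat(AF ((EG q) | ~b)) = {s3, s4}
s3 ∈ Sat(AF ((EG q) | ~b)) = {s3, s4}, so the formula holds at s3.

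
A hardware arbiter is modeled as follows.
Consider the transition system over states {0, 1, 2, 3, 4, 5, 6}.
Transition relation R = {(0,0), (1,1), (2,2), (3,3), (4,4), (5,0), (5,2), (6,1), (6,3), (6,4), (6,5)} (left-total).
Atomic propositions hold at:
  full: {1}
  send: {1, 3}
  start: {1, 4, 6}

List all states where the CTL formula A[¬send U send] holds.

{1, 3}

Sat(¬send) = {0, 2, 4, 5, 6}
A[¬send U send]: least fixpoint, start Z0 = Sat(send) = {1, 3}, add states in Sat(¬send) with every successor in Z. Already a fixed point.
Sat(A[¬send U send]) = {1, 3}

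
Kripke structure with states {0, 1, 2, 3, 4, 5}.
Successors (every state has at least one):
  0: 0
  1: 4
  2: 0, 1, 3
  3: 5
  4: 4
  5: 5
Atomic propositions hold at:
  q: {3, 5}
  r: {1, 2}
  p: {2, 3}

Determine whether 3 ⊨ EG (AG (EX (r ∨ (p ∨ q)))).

Sat(p ∨ q) = {2, 3, 5}
Sat(r ∨ (p ∨ q)) = {1, 2, 3, 5}
Sat(EX (r ∨ (p ∨ q))) = {s : some successor in {1, 2, 3, 5}} = {2, 3, 5}
AG (EX (r ∨ (p ∨ q))): greatest fixpoint, start Z0 = {2, 3, 5}, keep only states in Sat with every successor in Z. Z1 = {3, 5}; fixed.
Sat(AG (EX (r ∨ (p ∨ q)))) = {3, 5}
EG (AG (EX (r ∨ (p ∨ q)))): greatest fixpoint, start Z0 = {3, 5}, keep only states in Sat with some successor in Z. Already a fixed point.
Sat(EG (AG (EX (r ∨ (p ∨ q))))) = {3, 5}
3 ∈ Sat(EG (AG (EX (r ∨ (p ∨ q))))) = {3, 5}, so the formula holds at 3.

Yes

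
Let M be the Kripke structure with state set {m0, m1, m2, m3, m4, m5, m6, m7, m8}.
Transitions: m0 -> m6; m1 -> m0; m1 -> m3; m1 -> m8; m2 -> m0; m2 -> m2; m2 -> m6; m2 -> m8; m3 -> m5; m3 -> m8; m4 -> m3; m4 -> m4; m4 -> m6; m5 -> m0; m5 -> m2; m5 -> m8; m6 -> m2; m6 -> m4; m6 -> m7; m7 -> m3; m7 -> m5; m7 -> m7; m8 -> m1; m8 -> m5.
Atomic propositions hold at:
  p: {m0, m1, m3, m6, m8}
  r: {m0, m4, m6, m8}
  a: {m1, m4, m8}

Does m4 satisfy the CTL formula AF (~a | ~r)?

Sat(~a) = {m0, m2, m3, m5, m6, m7}
Sat(~r) = {m1, m2, m3, m5, m7}
Sat(~a | ~r) = {m0, m1, m2, m3, m5, m6, m7}
AF (~a | ~r): least fixpoint, start Z0 = {m0, m1, m2, m3, m5, m6, m7}, add states with every successor in Z. Z1 = {m0, m1, m2, m3, m5, m6, m7, m8}; fixed.
Sat(AF (~a | ~r)) = {m0, m1, m2, m3, m5, m6, m7, m8}
m4 ∉ Sat(AF (~a | ~r)) = {m0, m1, m2, m3, m5, m6, m7, m8}, so the formula does not hold at m4.

No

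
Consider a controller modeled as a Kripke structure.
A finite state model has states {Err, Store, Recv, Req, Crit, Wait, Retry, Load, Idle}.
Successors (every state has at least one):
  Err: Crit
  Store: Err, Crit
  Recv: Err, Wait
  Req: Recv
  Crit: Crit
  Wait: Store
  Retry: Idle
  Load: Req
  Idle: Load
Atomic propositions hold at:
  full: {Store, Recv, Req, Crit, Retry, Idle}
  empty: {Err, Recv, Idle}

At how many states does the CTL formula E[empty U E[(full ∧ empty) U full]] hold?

7

Sat(full ∧ empty) = {Recv, Idle}
E[(full ∧ empty) U full]: least fixpoint, start Z0 = Sat(full) = {Store, Recv, Req, Crit, Retry, Idle}, add states in Sat(full ∧ empty) with some successor in Z. Already a fixed point.
Sat(E[(full ∧ empty) U full]) = {Store, Recv, Req, Crit, Retry, Idle}
E[empty U E[(full ∧ empty) U full]]: least fixpoint, start Z0 = Sat(E[(full ∧ empty) U full]) = {Store, Recv, Req, Crit, Retry, Idle}, add states in Sat(empty) with some successor in Z. Z1 = {Err, Store, Recv, Req, Crit, Retry, Idle}; fixed.
Sat(E[empty U E[(full ∧ empty) U full]]) = {Err, Store, Recv, Req, Crit, Retry, Idle}
|Sat(E[empty U E[(full ∧ empty) U full]])| = |{Err, Store, Recv, Req, Crit, Retry, Idle}| = 7.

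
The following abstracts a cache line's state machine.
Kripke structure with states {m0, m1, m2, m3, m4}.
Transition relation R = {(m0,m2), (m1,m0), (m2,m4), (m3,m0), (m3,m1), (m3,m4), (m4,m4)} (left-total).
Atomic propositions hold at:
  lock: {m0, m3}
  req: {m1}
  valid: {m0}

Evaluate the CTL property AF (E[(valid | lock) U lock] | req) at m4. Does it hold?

Sat(valid | lock) = {m0, m3}
E[(valid | lock) U lock]: least fixpoint, start Z0 = Sat(lock) = {m0, m3}, add states in Sat(valid | lock) with some successor in Z. Already a fixed point.
Sat(E[(valid | lock) U lock]) = {m0, m3}
Sat(E[(valid | lock) U lock] | req) = {m0, m1, m3}
AF (E[(valid | lock) U lock] | req): least fixpoint, start Z0 = {m0, m1, m3}, add states with every successor in Z. Already a fixed point.
Sat(AF (E[(valid | lock) U lock] | req)) = {m0, m1, m3}
m4 ∉ Sat(AF (E[(valid | lock) U lock] | req)) = {m0, m1, m3}, so the formula does not hold at m4.

No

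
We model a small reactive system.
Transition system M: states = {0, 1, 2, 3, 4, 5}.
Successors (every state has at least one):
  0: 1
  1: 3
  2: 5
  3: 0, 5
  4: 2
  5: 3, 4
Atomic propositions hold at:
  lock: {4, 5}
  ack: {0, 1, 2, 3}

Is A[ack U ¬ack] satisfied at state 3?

Sat(¬ack) = {4, 5}
A[ack U ¬ack]: least fixpoint, start Z0 = Sat(¬ack) = {4, 5}, add states in Sat(ack) with every successor in Z. Z1 = {2, 4, 5}; fixed.
Sat(A[ack U ¬ack]) = {2, 4, 5}
3 ∉ Sat(A[ack U ¬ack]) = {2, 4, 5}, so the formula does not hold at 3.

No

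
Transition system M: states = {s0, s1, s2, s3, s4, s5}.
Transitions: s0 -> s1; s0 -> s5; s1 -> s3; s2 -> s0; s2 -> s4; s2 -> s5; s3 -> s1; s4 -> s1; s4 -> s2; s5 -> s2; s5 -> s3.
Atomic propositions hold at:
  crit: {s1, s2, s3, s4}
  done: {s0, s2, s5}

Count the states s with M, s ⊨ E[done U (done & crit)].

Sat(done & crit) = {s2}
E[done U (done & crit)]: least fixpoint, start Z0 = Sat((done & crit)) = {s2}, add states in Sat(done) with some successor in Z. Z1 = {s2, s5}; Z2 = {s0, s2, s5}; fixed.
Sat(E[done U (done & crit)]) = {s0, s2, s5}
|Sat(E[done U (done & crit)])| = |{s0, s2, s5}| = 3.

3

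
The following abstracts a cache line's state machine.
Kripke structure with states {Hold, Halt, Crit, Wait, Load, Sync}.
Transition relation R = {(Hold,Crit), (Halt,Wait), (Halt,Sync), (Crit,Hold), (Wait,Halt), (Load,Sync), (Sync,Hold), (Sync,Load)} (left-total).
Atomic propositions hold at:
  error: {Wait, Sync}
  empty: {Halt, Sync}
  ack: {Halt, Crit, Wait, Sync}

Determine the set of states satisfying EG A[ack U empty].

A[ack U empty]: least fixpoint, start Z0 = Sat(empty) = {Halt, Sync}, add states in Sat(ack) with every successor in Z. Z1 = {Halt, Wait, Sync}; fixed.
Sat(A[ack U empty]) = {Halt, Wait, Sync}
EG A[ack U empty]: greatest fixpoint, start Z0 = {Halt, Wait, Sync}, keep only states in Sat with some successor in Z. Z1 = {Halt, Wait}; fixed.
Sat(EG A[ack U empty]) = {Halt, Wait}

{Halt, Wait}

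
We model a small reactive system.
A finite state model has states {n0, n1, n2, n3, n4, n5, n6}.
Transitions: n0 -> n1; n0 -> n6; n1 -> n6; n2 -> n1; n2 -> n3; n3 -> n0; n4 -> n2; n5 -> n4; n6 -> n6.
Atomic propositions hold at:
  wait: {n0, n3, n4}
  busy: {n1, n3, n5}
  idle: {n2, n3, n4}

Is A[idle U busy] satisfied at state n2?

A[idle U busy]: least fixpoint, start Z0 = Sat(busy) = {n1, n3, n5}, add states in Sat(idle) with every successor in Z. Z1 = {n1, n2, n3, n5}; Z2 = {n1, n2, n3, n4, n5}; fixed.
Sat(A[idle U busy]) = {n1, n2, n3, n4, n5}
n2 ∈ Sat(A[idle U busy]) = {n1, n2, n3, n4, n5}, so the formula holds at n2.

Yes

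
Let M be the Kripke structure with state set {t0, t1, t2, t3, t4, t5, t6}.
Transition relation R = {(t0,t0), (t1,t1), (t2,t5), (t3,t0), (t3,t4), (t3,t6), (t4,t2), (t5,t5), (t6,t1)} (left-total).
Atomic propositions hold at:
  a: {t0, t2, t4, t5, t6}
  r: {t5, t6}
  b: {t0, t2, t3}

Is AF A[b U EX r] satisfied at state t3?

Sat(EX r) = {s : some successor in {t5, t6}} = {t2, t3, t5}
A[b U EX r]: least fixpoint, start Z0 = Sat(EX r) = {t2, t3, t5}, add states in Sat(b) with every successor in Z. Already a fixed point.
Sat(A[b U EX r]) = {t2, t3, t5}
AF A[b U EX r]: least fixpoint, start Z0 = {t2, t3, t5}, add states with every successor in Z. Z1 = {t2, t3, t4, t5}; fixed.
Sat(AF A[b U EX r]) = {t2, t3, t4, t5}
t3 ∈ Sat(AF A[b U EX r]) = {t2, t3, t4, t5}, so the formula holds at t3.

Yes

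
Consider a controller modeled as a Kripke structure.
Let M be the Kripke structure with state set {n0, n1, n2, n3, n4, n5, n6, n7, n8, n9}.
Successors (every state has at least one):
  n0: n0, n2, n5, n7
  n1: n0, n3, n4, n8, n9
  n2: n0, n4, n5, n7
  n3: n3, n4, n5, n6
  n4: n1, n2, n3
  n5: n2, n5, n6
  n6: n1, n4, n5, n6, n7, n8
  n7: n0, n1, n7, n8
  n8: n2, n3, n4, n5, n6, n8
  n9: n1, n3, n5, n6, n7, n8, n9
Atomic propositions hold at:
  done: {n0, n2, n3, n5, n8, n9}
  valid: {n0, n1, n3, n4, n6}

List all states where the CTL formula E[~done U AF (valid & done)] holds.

{n0, n1, n3, n4, n6, n7}

Sat(~done) = {n1, n4, n6, n7}
Sat(valid & done) = {n0, n3}
AF (valid & done): least fixpoint, start Z0 = {n0, n3}, add states with every successor in Z. Already a fixed point.
Sat(AF (valid & done)) = {n0, n3}
E[~done U AF (valid & done)]: least fixpoint, start Z0 = Sat(AF (valid & done)) = {n0, n3}, add states in Sat(~done) with some successor in Z. Z1 = {n0, n1, n3, n4, n7}; Z2 = {n0, n1, n3, n4, n6, n7}; fixed.
Sat(E[~done U AF (valid & done)]) = {n0, n1, n3, n4, n6, n7}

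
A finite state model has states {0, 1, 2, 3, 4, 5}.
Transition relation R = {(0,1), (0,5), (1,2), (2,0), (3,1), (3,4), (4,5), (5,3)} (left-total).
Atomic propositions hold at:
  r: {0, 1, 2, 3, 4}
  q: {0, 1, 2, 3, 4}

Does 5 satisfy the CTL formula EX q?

Yes

Sat(EX q) = {s : some successor in {0, 1, 2, 3, 4}} = {0, 1, 2, 3, 5}
5 ∈ Sat(EX q) = {0, 1, 2, 3, 5}, so the formula holds at 5.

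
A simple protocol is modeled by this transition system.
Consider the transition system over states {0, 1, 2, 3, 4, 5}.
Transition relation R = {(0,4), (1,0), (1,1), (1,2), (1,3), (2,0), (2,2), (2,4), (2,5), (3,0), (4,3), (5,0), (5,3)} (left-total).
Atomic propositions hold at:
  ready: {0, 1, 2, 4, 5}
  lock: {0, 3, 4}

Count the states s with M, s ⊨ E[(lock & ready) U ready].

Sat(lock & ready) = {0, 4}
E[(lock & ready) U ready]: least fixpoint, start Z0 = Sat(ready) = {0, 1, 2, 4, 5}, add states in Sat(lock & ready) with some successor in Z. Already a fixed point.
Sat(E[(lock & ready) U ready]) = {0, 1, 2, 4, 5}
|Sat(E[(lock & ready) U ready])| = |{0, 1, 2, 4, 5}| = 5.

5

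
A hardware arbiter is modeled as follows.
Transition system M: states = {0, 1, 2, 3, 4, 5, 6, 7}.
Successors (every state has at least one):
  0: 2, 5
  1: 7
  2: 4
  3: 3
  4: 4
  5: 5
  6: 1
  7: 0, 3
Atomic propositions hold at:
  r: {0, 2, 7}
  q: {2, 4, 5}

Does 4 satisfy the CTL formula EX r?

No

Sat(EX r) = {s : some successor in {0, 2, 7}} = {0, 1, 7}
4 ∉ Sat(EX r) = {0, 1, 7}, so the formula does not hold at 4.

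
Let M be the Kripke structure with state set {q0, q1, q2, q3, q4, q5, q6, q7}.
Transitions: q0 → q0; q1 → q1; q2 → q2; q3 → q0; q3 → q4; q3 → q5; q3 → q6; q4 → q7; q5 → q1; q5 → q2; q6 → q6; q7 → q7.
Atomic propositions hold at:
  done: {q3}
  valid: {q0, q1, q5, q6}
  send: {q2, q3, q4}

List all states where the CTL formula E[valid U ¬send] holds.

Sat(¬send) = {q0, q1, q5, q6, q7}
E[valid U ¬send]: least fixpoint, start Z0 = Sat(¬send) = {q0, q1, q5, q6, q7}, add states in Sat(valid) with some successor in Z. Already a fixed point.
Sat(E[valid U ¬send]) = {q0, q1, q5, q6, q7}

{q0, q1, q5, q6, q7}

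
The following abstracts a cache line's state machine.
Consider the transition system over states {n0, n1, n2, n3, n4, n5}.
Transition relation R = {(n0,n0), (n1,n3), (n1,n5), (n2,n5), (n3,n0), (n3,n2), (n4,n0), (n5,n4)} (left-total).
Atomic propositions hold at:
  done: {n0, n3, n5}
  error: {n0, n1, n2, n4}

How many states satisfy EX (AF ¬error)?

Sat(¬error) = {n3, n5}
AF ¬error: least fixpoint, start Z0 = {n3, n5}, add states with every successor in Z. Z1 = {n1, n2, n3, n5}; fixed.
Sat(AF ¬error) = {n1, n2, n3, n5}
Sat(EX (AF ¬error)) = {s : some successor in {n1, n2, n3, n5}} = {n1, n2, n3}
|Sat(EX (AF ¬error))| = |{n1, n2, n3}| = 3.

3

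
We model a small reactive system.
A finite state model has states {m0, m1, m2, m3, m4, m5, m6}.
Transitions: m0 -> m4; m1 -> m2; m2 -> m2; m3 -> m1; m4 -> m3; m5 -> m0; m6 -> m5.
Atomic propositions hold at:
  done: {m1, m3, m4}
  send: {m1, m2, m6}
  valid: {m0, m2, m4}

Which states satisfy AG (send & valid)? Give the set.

{m2}

Sat(send & valid) = {m2}
AG (send & valid): greatest fixpoint, start Z0 = {m2}, keep only states in Sat with every successor in Z. Already a fixed point.
Sat(AG (send & valid)) = {m2}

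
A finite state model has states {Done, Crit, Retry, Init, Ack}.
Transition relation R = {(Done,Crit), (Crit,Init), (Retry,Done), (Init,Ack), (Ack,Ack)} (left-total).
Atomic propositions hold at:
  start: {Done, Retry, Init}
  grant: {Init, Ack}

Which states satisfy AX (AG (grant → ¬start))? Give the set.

{Init, Ack}

Sat(¬start) = {Crit, Ack}
Sat(grant → ¬start) = {Done, Crit, Retry, Ack}
AG (grant → ¬start): greatest fixpoint, start Z0 = {Done, Crit, Retry, Ack}, keep only states in Sat with every successor in Z. Z1 = {Done, Retry, Ack}; Z2 = {Retry, Ack}; Z3 = {Ack}; fixed.
Sat(AG (grant → ¬start)) = {Ack}
Sat(AX (AG (grant → ¬start))) = {s : every successor in {Ack}} = {Init, Ack}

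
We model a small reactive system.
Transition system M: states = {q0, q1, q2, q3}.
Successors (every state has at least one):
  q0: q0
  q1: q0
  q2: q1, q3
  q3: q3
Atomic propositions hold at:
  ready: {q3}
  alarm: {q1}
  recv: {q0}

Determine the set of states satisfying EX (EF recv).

{q0, q1, q2}

EF recv: least fixpoint, start Z0 = {q0}, add states with some successor in Z. Z1 = {q0, q1}; Z2 = {q0, q1, q2}; fixed.
Sat(EF recv) = {q0, q1, q2}
Sat(EX (EF recv)) = {s : some successor in {q0, q1, q2}} = {q0, q1, q2}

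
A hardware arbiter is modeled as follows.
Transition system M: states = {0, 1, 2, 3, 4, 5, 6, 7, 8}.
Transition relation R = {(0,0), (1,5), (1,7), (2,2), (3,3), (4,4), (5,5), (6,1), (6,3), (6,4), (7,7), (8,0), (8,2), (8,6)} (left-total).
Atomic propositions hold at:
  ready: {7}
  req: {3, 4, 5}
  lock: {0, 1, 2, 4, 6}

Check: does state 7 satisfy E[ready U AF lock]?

No

AF lock: least fixpoint, start Z0 = {0, 1, 2, 4, 6}, add states with every successor in Z. Z1 = {0, 1, 2, 4, 6, 8}; fixed.
Sat(AF lock) = {0, 1, 2, 4, 6, 8}
E[ready U AF lock]: least fixpoint, start Z0 = Sat(AF lock) = {0, 1, 2, 4, 6, 8}, add states in Sat(ready) with some successor in Z. Already a fixed point.
Sat(E[ready U AF lock]) = {0, 1, 2, 4, 6, 8}
7 ∉ Sat(E[ready U AF lock]) = {0, 1, 2, 4, 6, 8}, so the formula does not hold at 7.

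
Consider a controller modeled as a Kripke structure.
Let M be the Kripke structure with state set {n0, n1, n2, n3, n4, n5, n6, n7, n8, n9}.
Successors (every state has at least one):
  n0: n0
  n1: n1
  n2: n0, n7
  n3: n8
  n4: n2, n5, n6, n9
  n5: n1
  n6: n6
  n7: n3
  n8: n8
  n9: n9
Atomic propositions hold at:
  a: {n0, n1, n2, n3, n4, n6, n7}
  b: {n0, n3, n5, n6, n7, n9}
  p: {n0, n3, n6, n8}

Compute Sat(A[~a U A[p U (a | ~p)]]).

Sat(~a) = {n5, n8, n9}
Sat(~p) = {n1, n2, n4, n5, n7, n9}
Sat(a | ~p) = {n0, n1, n2, n3, n4, n5, n6, n7, n9}
A[p U (a | ~p)]: least fixpoint, start Z0 = Sat((a | ~p)) = {n0, n1, n2, n3, n4, n5, n6, n7, n9}, add states in Sat(p) with every successor in Z. Already a fixed point.
Sat(A[p U (a | ~p)]) = {n0, n1, n2, n3, n4, n5, n6, n7, n9}
A[~a U A[p U (a | ~p)]]: least fixpoint, start Z0 = Sat(A[p U (a | ~p)]) = {n0, n1, n2, n3, n4, n5, n6, n7, n9}, add states in Sat(~a) with every successor in Z. Already a fixed point.
Sat(A[~a U A[p U (a | ~p)]]) = {n0, n1, n2, n3, n4, n5, n6, n7, n9}

{n0, n1, n2, n3, n4, n5, n6, n7, n9}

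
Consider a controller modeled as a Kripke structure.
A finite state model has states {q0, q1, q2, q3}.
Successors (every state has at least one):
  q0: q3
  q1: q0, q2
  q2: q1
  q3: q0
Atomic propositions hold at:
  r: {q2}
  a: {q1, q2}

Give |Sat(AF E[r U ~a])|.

2

Sat(~a) = {q0, q3}
E[r U ~a]: least fixpoint, start Z0 = Sat(~a) = {q0, q3}, add states in Sat(r) with some successor in Z. Already a fixed point.
Sat(E[r U ~a]) = {q0, q3}
AF E[r U ~a]: least fixpoint, start Z0 = {q0, q3}, add states with every successor in Z. Already a fixed point.
Sat(AF E[r U ~a]) = {q0, q3}
|Sat(AF E[r U ~a])| = |{q0, q3}| = 2.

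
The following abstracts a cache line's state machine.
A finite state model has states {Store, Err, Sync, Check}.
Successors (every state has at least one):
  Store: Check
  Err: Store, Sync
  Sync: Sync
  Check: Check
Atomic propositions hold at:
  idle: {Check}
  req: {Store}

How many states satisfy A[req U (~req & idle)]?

2

Sat(~req) = {Err, Sync, Check}
Sat(~req & idle) = {Check}
A[req U (~req & idle)]: least fixpoint, start Z0 = Sat((~req & idle)) = {Check}, add states in Sat(req) with every successor in Z. Z1 = {Store, Check}; fixed.
Sat(A[req U (~req & idle)]) = {Store, Check}
|Sat(A[req U (~req & idle)])| = |{Store, Check}| = 2.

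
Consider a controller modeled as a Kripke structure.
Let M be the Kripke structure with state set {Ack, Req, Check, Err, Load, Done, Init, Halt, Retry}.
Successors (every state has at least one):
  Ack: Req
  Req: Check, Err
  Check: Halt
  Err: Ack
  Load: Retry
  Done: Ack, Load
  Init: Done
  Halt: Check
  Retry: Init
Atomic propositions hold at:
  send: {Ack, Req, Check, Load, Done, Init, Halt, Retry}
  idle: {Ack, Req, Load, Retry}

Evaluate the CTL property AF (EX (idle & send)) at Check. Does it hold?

Sat(idle & send) = {Ack, Req, Load, Retry}
Sat(EX (idle & send)) = {s : some successor in {Ack, Req, Load, Retry}} = {Ack, Err, Load, Done}
AF (EX (idle & send)): least fixpoint, start Z0 = {Ack, Err, Load, Done}, add states with every successor in Z. Z1 = {Ack, Err, Load, Done, Init}; Z2 = {Ack, Err, Load, Done, Init, Retry}; fixed.
Sat(AF (EX (idle & send))) = {Ack, Err, Load, Done, Init, Retry}
Check ∉ Sat(AF (EX (idle & send))) = {Ack, Err, Load, Done, Init, Retry}, so the formula does not hold at Check.

No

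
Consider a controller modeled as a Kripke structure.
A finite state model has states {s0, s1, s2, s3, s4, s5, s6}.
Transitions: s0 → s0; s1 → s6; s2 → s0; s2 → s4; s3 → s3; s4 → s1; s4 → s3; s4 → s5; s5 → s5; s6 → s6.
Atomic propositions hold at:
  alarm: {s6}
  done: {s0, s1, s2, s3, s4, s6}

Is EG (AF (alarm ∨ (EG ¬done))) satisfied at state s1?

Yes

Sat(¬done) = {s5}
EG ¬done: greatest fixpoint, start Z0 = {s5}, keep only states in Sat with some successor in Z. Already a fixed point.
Sat(EG ¬done) = {s5}
Sat(alarm ∨ (EG ¬done)) = {s5, s6}
AF (alarm ∨ (EG ¬done)): least fixpoint, start Z0 = {s5, s6}, add states with every successor in Z. Z1 = {s1, s5, s6}; fixed.
Sat(AF (alarm ∨ (EG ¬done))) = {s1, s5, s6}
EG (AF (alarm ∨ (EG ¬done))): greatest fixpoint, start Z0 = {s1, s5, s6}, keep only states in Sat with some successor in Z. Already a fixed point.
Sat(EG (AF (alarm ∨ (EG ¬done)))) = {s1, s5, s6}
s1 ∈ Sat(EG (AF (alarm ∨ (EG ¬done)))) = {s1, s5, s6}, so the formula holds at s1.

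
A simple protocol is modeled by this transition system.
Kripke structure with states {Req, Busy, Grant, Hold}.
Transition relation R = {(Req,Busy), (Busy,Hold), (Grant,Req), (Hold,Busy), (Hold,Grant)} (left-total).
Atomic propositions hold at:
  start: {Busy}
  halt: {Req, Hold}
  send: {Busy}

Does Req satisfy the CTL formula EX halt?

Sat(EX halt) = {s : some successor in {Req, Hold}} = {Busy, Grant}
Req ∉ Sat(EX halt) = {Busy, Grant}, so the formula does not hold at Req.

No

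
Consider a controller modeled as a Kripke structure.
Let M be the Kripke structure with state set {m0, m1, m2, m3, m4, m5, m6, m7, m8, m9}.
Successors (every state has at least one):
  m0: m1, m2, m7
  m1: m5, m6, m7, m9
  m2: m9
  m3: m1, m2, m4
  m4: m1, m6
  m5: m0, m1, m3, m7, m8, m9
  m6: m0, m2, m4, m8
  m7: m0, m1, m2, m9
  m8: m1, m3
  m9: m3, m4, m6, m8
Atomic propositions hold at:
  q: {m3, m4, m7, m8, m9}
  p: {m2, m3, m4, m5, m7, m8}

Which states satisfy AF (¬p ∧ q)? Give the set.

Sat(¬p) = {m0, m1, m6, m9}
Sat(¬p ∧ q) = {m9}
AF (¬p ∧ q): least fixpoint, start Z0 = {m9}, add states with every successor in Z. Z1 = {m2, m9}; fixed.
Sat(AF (¬p ∧ q)) = {m2, m9}

{m2, m9}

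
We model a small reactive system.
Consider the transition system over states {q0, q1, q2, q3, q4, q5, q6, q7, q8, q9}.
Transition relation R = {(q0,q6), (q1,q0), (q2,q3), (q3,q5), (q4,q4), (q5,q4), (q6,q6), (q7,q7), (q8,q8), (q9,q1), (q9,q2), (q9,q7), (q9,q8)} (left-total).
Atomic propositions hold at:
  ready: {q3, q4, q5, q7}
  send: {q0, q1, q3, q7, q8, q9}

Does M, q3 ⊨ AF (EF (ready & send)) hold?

Sat(ready & send) = {q3, q7}
EF (ready & send): least fixpoint, start Z0 = {q3, q7}, add states with some successor in Z. Z1 = {q2, q3, q7, q9}; fixed.
Sat(EF (ready & send)) = {q2, q3, q7, q9}
AF (EF (ready & send)): least fixpoint, start Z0 = {q2, q3, q7, q9}, add states with every successor in Z. Already a fixed point.
Sat(AF (EF (ready & send))) = {q2, q3, q7, q9}
q3 ∈ Sat(AF (EF (ready & send))) = {q2, q3, q7, q9}, so the formula holds at q3.

Yes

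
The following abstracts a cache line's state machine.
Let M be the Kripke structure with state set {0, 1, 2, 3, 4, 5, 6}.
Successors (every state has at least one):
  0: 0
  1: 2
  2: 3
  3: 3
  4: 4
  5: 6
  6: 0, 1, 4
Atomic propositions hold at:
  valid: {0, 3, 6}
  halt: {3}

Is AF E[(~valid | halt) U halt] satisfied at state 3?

Sat(~valid) = {1, 2, 4, 5}
Sat(~valid | halt) = {1, 2, 3, 4, 5}
E[(~valid | halt) U halt]: least fixpoint, start Z0 = Sat(halt) = {3}, add states in Sat(~valid | halt) with some successor in Z. Z1 = {2, 3}; Z2 = {1, 2, 3}; fixed.
Sat(E[(~valid | halt) U halt]) = {1, 2, 3}
AF E[(~valid | halt) U halt]: least fixpoint, start Z0 = {1, 2, 3}, add states with every successor in Z. Already a fixed point.
Sat(AF E[(~valid | halt) U halt]) = {1, 2, 3}
3 ∈ Sat(AF E[(~valid | halt) U halt]) = {1, 2, 3}, so the formula holds at 3.

Yes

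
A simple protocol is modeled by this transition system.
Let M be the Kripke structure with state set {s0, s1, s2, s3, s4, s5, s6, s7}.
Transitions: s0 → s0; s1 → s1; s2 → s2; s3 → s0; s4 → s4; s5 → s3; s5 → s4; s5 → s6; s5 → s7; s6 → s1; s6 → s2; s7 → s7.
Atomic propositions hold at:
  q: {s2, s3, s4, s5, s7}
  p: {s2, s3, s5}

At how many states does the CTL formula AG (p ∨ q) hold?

Sat(p ∨ q) = {s2, s3, s4, s5, s7}
AG (p ∨ q): greatest fixpoint, start Z0 = {s2, s3, s4, s5, s7}, keep only states in Sat with every successor in Z. Z1 = {s2, s4, s7}; fixed.
Sat(AG (p ∨ q)) = {s2, s4, s7}
|Sat(AG (p ∨ q))| = |{s2, s4, s7}| = 3.

3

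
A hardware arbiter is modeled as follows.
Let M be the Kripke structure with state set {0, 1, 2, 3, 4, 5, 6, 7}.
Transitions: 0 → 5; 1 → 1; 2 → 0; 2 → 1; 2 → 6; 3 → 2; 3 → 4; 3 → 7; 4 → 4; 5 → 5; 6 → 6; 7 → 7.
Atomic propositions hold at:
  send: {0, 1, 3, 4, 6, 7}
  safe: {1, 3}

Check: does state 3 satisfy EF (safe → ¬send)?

Sat(¬send) = {2, 5}
Sat(safe → ¬send) = {0, 2, 4, 5, 6, 7}
EF (safe → ¬send): least fixpoint, start Z0 = {0, 2, 4, 5, 6, 7}, add states with some successor in Z. Z1 = {0, 2, 3, 4, 5, 6, 7}; fixed.
Sat(EF (safe → ¬send)) = {0, 2, 3, 4, 5, 6, 7}
3 ∈ Sat(EF (safe → ¬send)) = {0, 2, 3, 4, 5, 6, 7}, so the formula holds at 3.

Yes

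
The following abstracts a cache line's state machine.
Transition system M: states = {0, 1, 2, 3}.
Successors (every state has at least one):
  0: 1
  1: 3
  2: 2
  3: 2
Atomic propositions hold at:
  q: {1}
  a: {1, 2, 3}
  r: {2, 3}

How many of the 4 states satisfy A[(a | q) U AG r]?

Sat(a | q) = {1, 2, 3}
AG r: greatest fixpoint, start Z0 = {2, 3}, keep only states in Sat with every successor in Z. Already a fixed point.
Sat(AG r) = {2, 3}
A[(a | q) U AG r]: least fixpoint, start Z0 = Sat(AG r) = {2, 3}, add states in Sat(a | q) with every successor in Z. Z1 = {1, 2, 3}; fixed.
Sat(A[(a | q) U AG r]) = {1, 2, 3}
|Sat(A[(a | q) U AG r])| = |{1, 2, 3}| = 3.

3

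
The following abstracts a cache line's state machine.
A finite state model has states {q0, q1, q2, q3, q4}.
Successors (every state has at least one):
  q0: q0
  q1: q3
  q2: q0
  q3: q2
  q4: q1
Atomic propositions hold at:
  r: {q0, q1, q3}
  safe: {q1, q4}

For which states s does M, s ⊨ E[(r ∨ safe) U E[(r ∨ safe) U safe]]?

{q1, q4}

Sat(r ∨ safe) = {q0, q1, q3, q4}
E[(r ∨ safe) U safe]: least fixpoint, start Z0 = Sat(safe) = {q1, q4}, add states in Sat(r ∨ safe) with some successor in Z. Already a fixed point.
Sat(E[(r ∨ safe) U safe]) = {q1, q4}
E[(r ∨ safe) U E[(r ∨ safe) U safe]]: least fixpoint, start Z0 = Sat(E[(r ∨ safe) U safe]) = {q1, q4}, add states in Sat(r ∨ safe) with some successor in Z. Already a fixed point.
Sat(E[(r ∨ safe) U E[(r ∨ safe) U safe]]) = {q1, q4}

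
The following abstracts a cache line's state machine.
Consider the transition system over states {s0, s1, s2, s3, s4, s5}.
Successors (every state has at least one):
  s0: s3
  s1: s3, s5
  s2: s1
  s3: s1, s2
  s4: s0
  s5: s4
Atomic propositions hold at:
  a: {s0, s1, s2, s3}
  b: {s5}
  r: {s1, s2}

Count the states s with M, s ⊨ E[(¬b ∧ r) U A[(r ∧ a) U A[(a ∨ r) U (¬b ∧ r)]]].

Sat(¬b) = {s0, s1, s2, s3, s4}
Sat(¬b ∧ r) = {s1, s2}
Sat(r ∧ a) = {s1, s2}
Sat(a ∨ r) = {s0, s1, s2, s3}
A[(a ∨ r) U (¬b ∧ r)]: least fixpoint, start Z0 = Sat((¬b ∧ r)) = {s1, s2}, add states in Sat(a ∨ r) with every successor in Z. Z1 = {s1, s2, s3}; Z2 = {s0, s1, s2, s3}; fixed.
Sat(A[(a ∨ r) U (¬b ∧ r)]) = {s0, s1, s2, s3}
A[(r ∧ a) U A[(a ∨ r) U (¬b ∧ r)]]: least fixpoint, start Z0 = Sat(A[(a ∨ r) U (¬b ∧ r)]) = {s0, s1, s2, s3}, add states in Sat(r ∧ a) with every successor in Z. Already a fixed point.
Sat(A[(r ∧ a) U A[(a ∨ r) U (¬b ∧ r)]]) = {s0, s1, s2, s3}
E[(¬b ∧ r) U A[(r ∧ a) U A[(a ∨ r) U (¬b ∧ r)]]]: least fixpoint, start Z0 = Sat(A[(r ∧ a) U A[(a ∨ r) U (¬b ∧ r)]]) = {s0, s1, s2, s3}, add states in Sat(¬b ∧ r) with some successor in Z. Already a fixed point.
Sat(E[(¬b ∧ r) U A[(r ∧ a) U A[(a ∨ r) U (¬b ∧ r)]]]) = {s0, s1, s2, s3}
|Sat(E[(¬b ∧ r) U A[(r ∧ a) U A[(a ∨ r) U (¬b ∧ r)]]])| = |{s0, s1, s2, s3}| = 4.

4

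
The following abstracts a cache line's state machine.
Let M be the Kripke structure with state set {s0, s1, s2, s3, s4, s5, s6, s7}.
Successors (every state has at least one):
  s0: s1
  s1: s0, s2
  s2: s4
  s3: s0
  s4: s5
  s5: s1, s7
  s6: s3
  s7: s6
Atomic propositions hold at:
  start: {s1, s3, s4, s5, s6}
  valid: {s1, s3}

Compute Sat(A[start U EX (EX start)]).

{s1, s2, s3, s4, s5, s6, s7}

Sat(EX start) = {s : some successor in {s1, s3, s4, s5, s6}} = {s0, s2, s4, s5, s6, s7}
Sat(EX (EX start)) = {s : some successor in {s0, s2, s4, s5, s6, s7}} = {s1, s2, s3, s4, s5, s7}
A[start U EX (EX start)]: least fixpoint, start Z0 = Sat(EX (EX start)) = {s1, s2, s3, s4, s5, s7}, add states in Sat(start) with every successor in Z. Z1 = {s1, s2, s3, s4, s5, s6, s7}; fixed.
Sat(A[start U EX (EX start)]) = {s1, s2, s3, s4, s5, s6, s7}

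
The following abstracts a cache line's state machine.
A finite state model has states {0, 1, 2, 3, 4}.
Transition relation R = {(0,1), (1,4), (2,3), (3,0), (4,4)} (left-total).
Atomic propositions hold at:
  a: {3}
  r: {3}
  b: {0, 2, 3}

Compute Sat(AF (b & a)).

{2, 3}

Sat(b & a) = {3}
AF (b & a): least fixpoint, start Z0 = {3}, add states with every successor in Z. Z1 = {2, 3}; fixed.
Sat(AF (b & a)) = {2, 3}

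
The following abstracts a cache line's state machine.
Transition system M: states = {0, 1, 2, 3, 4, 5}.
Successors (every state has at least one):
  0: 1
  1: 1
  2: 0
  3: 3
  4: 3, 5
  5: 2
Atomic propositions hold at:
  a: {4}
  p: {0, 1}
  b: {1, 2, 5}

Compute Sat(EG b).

{1}

EG b: greatest fixpoint, start Z0 = {1, 2, 5}, keep only states in Sat with some successor in Z. Z1 = {1, 5}; Z2 = {1}; fixed.
Sat(EG b) = {1}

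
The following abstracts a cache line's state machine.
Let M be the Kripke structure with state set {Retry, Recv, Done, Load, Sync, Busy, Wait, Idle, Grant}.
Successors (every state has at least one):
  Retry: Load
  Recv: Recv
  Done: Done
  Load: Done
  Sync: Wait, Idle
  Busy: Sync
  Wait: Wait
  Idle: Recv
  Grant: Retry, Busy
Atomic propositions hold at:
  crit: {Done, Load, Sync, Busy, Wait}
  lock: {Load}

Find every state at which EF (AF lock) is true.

{Retry, Load, Grant}

AF lock: least fixpoint, start Z0 = {Load}, add states with every successor in Z. Z1 = {Retry, Load}; fixed.
Sat(AF lock) = {Retry, Load}
EF (AF lock): least fixpoint, start Z0 = {Retry, Load}, add states with some successor in Z. Z1 = {Retry, Load, Grant}; fixed.
Sat(EF (AF lock)) = {Retry, Load, Grant}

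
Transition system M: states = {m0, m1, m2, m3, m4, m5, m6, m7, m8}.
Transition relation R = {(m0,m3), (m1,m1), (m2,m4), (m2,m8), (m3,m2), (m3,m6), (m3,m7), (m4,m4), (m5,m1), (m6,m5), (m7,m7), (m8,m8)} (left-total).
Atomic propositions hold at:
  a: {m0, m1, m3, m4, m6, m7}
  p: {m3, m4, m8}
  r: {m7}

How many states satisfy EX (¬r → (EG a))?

7

Sat(¬r) = {m0, m1, m2, m3, m4, m5, m6, m8}
EG a: greatest fixpoint, start Z0 = {m0, m1, m3, m4, m6, m7}, keep only states in Sat with some successor in Z. Z1 = {m0, m1, m3, m4, m7}; fixed.
Sat(EG a) = {m0, m1, m3, m4, m7}
Sat(¬r → (EG a)) = {m0, m1, m3, m4, m7}
Sat(EX (¬r → (EG a))) = {s : some successor in {m0, m1, m3, m4, m7}} = {m0, m1, m2, m3, m4, m5, m7}
|Sat(EX (¬r → (EG a)))| = |{m0, m1, m2, m3, m4, m5, m7}| = 7.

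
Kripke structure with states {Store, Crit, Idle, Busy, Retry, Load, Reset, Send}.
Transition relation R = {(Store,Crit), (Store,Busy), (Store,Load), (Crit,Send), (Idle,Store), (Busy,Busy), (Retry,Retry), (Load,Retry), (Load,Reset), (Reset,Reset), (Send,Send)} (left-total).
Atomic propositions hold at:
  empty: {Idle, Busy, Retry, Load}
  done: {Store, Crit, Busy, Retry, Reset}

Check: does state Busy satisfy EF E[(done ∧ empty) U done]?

Yes

Sat(done ∧ empty) = {Busy, Retry}
E[(done ∧ empty) U done]: least fixpoint, start Z0 = Sat(done) = {Store, Crit, Busy, Retry, Reset}, add states in Sat(done ∧ empty) with some successor in Z. Already a fixed point.
Sat(E[(done ∧ empty) U done]) = {Store, Crit, Busy, Retry, Reset}
EF E[(done ∧ empty) U done]: least fixpoint, start Z0 = {Store, Crit, Busy, Retry, Reset}, add states with some successor in Z. Z1 = {Store, Crit, Idle, Busy, Retry, Load, Reset}; fixed.
Sat(EF E[(done ∧ empty) U done]) = {Store, Crit, Idle, Busy, Retry, Load, Reset}
Busy ∈ Sat(EF E[(done ∧ empty) U done]) = {Store, Crit, Idle, Busy, Retry, Load, Reset}, so the formula holds at Busy.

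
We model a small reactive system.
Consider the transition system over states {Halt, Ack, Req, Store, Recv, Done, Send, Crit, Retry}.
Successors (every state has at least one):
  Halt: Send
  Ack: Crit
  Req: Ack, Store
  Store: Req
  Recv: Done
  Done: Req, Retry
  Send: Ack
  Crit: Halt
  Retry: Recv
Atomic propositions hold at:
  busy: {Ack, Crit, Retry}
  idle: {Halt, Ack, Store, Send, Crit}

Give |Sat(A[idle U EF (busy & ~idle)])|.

3

Sat(~idle) = {Req, Recv, Done, Retry}
Sat(busy & ~idle) = {Retry}
EF (busy & ~idle): least fixpoint, start Z0 = {Retry}, add states with some successor in Z. Z1 = {Done, Retry}; Z2 = {Recv, Done, Retry}; fixed.
Sat(EF (busy & ~idle)) = {Recv, Done, Retry}
A[idle U EF (busy & ~idle)]: least fixpoint, start Z0 = Sat(EF (busy & ~idle)) = {Recv, Done, Retry}, add states in Sat(idle) with every successor in Z. Already a fixed point.
Sat(A[idle U EF (busy & ~idle)]) = {Recv, Done, Retry}
|Sat(A[idle U EF (busy & ~idle)])| = |{Recv, Done, Retry}| = 3.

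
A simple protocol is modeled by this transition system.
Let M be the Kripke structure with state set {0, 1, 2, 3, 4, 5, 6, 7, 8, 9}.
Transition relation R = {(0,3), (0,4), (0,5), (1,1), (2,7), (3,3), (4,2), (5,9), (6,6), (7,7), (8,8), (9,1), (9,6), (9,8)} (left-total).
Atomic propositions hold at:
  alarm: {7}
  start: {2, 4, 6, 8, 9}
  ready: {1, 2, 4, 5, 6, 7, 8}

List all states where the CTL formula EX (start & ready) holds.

{0, 4, 6, 8, 9}

Sat(start & ready) = {2, 4, 6, 8}
Sat(EX (start & ready)) = {s : some successor in {2, 4, 6, 8}} = {0, 4, 6, 8, 9}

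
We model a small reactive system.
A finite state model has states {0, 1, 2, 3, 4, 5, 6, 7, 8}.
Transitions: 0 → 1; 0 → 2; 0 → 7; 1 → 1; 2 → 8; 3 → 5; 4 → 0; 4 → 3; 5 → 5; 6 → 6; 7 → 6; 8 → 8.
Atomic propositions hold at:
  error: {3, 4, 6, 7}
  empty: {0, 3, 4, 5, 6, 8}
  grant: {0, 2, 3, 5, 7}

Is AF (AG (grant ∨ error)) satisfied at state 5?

Sat(grant ∨ error) = {0, 2, 3, 4, 5, 6, 7}
AG (grant ∨ error): greatest fixpoint, start Z0 = {0, 2, 3, 4, 5, 6, 7}, keep only states in Sat with every successor in Z. Z1 = {3, 4, 5, 6, 7}; Z2 = {3, 5, 6, 7}; fixed.
Sat(AG (grant ∨ error)) = {3, 5, 6, 7}
AF (AG (grant ∨ error)): least fixpoint, start Z0 = {3, 5, 6, 7}, add states with every successor in Z. Already a fixed point.
Sat(AF (AG (grant ∨ error))) = {3, 5, 6, 7}
5 ∈ Sat(AF (AG (grant ∨ error))) = {3, 5, 6, 7}, so the formula holds at 5.

Yes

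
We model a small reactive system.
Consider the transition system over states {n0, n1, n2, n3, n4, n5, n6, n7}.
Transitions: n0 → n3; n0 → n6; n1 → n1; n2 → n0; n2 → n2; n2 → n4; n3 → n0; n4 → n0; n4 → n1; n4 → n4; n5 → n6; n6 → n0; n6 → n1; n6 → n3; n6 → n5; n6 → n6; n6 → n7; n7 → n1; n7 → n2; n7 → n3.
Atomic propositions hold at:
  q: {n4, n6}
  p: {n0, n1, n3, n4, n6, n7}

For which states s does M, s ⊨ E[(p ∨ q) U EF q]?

{n0, n2, n3, n4, n5, n6, n7}

Sat(p ∨ q) = {n0, n1, n3, n4, n6, n7}
EF q: least fixpoint, start Z0 = {n4, n6}, add states with some successor in Z. Z1 = {n0, n2, n4, n5, n6}; Z2 = {n0, n2, n3, n4, n5, n6, n7}; fixed.
Sat(EF q) = {n0, n2, n3, n4, n5, n6, n7}
E[(p ∨ q) U EF q]: least fixpoint, start Z0 = Sat(EF q) = {n0, n2, n3, n4, n5, n6, n7}, add states in Sat(p ∨ q) with some successor in Z. Already a fixed point.
Sat(E[(p ∨ q) U EF q]) = {n0, n2, n3, n4, n5, n6, n7}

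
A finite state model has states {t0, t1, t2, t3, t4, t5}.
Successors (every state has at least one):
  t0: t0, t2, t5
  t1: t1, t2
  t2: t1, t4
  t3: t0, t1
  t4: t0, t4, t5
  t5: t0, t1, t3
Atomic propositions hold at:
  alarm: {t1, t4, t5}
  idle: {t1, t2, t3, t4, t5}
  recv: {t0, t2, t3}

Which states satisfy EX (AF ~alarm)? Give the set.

Sat(~alarm) = {t0, t2, t3}
AF ~alarm: least fixpoint, start Z0 = {t0, t2, t3}, add states with every successor in Z. Already a fixed point.
Sat(AF ~alarm) = {t0, t2, t3}
Sat(EX (AF ~alarm)) = {s : some successor in {t0, t2, t3}} = {t0, t1, t3, t4, t5}

{t0, t1, t3, t4, t5}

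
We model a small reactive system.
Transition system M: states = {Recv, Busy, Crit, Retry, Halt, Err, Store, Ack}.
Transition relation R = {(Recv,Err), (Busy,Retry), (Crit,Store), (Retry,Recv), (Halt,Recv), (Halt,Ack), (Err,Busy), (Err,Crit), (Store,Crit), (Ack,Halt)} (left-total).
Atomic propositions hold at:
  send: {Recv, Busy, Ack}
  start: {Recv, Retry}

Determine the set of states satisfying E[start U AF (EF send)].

EF send: least fixpoint, start Z0 = {Recv, Busy, Ack}, add states with some successor in Z. Z1 = {Recv, Busy, Retry, Halt, Err, Ack}; fixed.
Sat(EF send) = {Recv, Busy, Retry, Halt, Err, Ack}
AF (EF send): least fixpoint, start Z0 = {Recv, Busy, Retry, Halt, Err, Ack}, add states with every successor in Z. Already a fixed point.
Sat(AF (EF send)) = {Recv, Busy, Retry, Halt, Err, Ack}
E[start U AF (EF send)]: least fixpoint, start Z0 = Sat(AF (EF send)) = {Recv, Busy, Retry, Halt, Err, Ack}, add states in Sat(start) with some successor in Z. Already a fixed point.
Sat(E[start U AF (EF send)]) = {Recv, Busy, Retry, Halt, Err, Ack}

{Recv, Busy, Retry, Halt, Err, Ack}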